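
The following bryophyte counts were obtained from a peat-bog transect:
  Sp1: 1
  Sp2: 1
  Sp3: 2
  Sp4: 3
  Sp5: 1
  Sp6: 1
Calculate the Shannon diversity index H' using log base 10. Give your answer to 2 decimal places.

Total N = 1+1+2+3+1+1 = 9, so the proportions are 0.1111, 0.1111, 0.2222, 0.3333, 0.1111, 0.1111 (working shown to 4 dp, full precision carried).
Each pᵢ log₁₀ pᵢ term: 0.1111×(-0.9542)=-0.1060, 0.1111×(-0.9542)=-0.1060, 0.2222×(-0.6532)=-0.1452, 0.3333×(-0.4771)=-0.1590, 0.1111×(-0.9542)=-0.1060, 0.1111×(-0.9542)=-0.1060.
Sum = -0.7283, so H' = 0.73.

0.73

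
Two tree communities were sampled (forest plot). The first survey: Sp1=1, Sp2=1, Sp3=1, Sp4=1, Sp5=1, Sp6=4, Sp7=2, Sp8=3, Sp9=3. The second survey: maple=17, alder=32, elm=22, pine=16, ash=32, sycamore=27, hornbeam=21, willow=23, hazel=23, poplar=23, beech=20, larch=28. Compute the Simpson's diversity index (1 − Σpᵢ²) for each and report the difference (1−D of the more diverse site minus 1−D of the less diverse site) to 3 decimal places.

0.062

The first survey: N=17, proportions 0.05882, 0.05882, 0.05882, 0.05882, 0.05882, 0.23529, 0.11765, 0.17647, 0.17647, giving 1−D = 0.85121 (working shown to 5 dp, full precision carried).
The second survey: N=284, proportions 0.05986, 0.11268, 0.07746, 0.05634, 0.11268, 0.09507, 0.07394, 0.08099, 0.08099, 0.08099, 0.07042, 0.09859, giving 1−D = 0.91299.
Difference = |0.85121 − 0.91299| = 0.06178, i.e. 0.062 to 3 decimal places.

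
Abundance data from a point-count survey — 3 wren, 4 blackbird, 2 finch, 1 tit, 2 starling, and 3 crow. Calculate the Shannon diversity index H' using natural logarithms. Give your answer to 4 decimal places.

1.7141

Total N = 3+4+2+1+2+3 = 15, so the proportions are 0.2, 0.266667, 0.133333, 0.066667, 0.133333, 0.2 (working shown to 6 dp, full precision carried).
Each pᵢ ln pᵢ term: 0.2×(-1.609438)=-0.321888, 0.266667×(-1.321756)=-0.352468, 0.133333×(-2.014903)=-0.268654, 0.066667×(-2.708050)=-0.180537, 0.133333×(-2.014903)=-0.268654, 0.2×(-1.609438)=-0.321888.
Sum = -1.714088, so H' = 1.7141.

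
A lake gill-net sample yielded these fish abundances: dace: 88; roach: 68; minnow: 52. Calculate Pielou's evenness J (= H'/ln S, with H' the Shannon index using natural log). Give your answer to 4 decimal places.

Total N = 88+68+52 = 208, so the proportions are 0.423077, 0.326923, 0.25 (working shown to 6 dp, full precision carried).
H' = −Σ pᵢ ln pᵢ = −((-0.363931) + (-0.365510) + (-0.346574)) = 1.076015.
With S = 3 species, ln S = 1.098612, so J = 1.076015/1.098612 = 0.979431, i.e. 0.9794 to 4 decimal places.

0.9794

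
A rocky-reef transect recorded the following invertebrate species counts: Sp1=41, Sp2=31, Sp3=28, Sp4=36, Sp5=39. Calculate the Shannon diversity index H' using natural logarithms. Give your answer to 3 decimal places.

1.600

Total N = 41+31+28+36+39 = 175, so the proportions are 0.23429, 0.17714, 0.16, 0.20571, 0.22286 (working shown to 5 dp, full precision carried).
Each pᵢ ln pᵢ term: 0.23429×(-1.45121)=-0.34000, 0.17714×(-1.73080)=-0.30660, 0.16×(-1.83258)=-0.29321, 0.20571×(-1.58127)=-0.32529, 0.22286×(-1.50122)=-0.33456.
Sum = -1.59966, so H' = 1.600.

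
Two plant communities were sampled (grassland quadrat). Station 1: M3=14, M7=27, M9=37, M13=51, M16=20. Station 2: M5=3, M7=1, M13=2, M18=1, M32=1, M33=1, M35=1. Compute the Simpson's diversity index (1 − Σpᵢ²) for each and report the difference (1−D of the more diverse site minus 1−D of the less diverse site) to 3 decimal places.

Station 1: N=149, proportions 0.09396, 0.18121, 0.24832, 0.34228, 0.13423, giving 1−D = 0.76150 (working shown to 5 dp, full precision carried).
Station 2: N=10, proportions 0.3, 0.1, 0.2, 0.1, 0.1, 0.1, 0.1, giving 1−D = 0.82000.
Difference = |0.76150 − 0.82000| = 0.05850, i.e. 0.059 to 3 decimal places.

0.059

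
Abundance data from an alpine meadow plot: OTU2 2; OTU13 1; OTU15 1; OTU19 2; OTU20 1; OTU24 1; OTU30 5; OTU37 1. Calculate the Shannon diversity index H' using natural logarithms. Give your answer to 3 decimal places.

Total N = 2+1+1+2+1+1+5+1 = 14, so the proportions are 0.14286, 0.07143, 0.07143, 0.14286, 0.07143, 0.07143, 0.35714, 0.07143 (working shown to 5 dp, full precision carried).
Each pᵢ ln pᵢ term: 0.14286×(-1.94591)=-0.27799, 0.07143×(-2.63906)=-0.18850, 0.07143×(-2.63906)=-0.18850, 0.14286×(-1.94591)=-0.27799, 0.07143×(-2.63906)=-0.18850, 0.07143×(-2.63906)=-0.18850, 0.35714×(-1.02962)=-0.36772, 0.07143×(-2.63906)=-0.18850.
Sum = -1.86622, so H' = 1.866.

1.866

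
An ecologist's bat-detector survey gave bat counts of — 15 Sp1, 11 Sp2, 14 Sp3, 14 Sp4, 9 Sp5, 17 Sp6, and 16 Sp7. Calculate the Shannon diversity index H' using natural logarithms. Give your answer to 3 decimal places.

1.927

Total N = 15+11+14+14+9+17+16 = 96, so the proportions are 0.15625, 0.11458, 0.14583, 0.14583, 0.09375, 0.17708, 0.16667 (working shown to 5 dp, full precision carried).
Each pᵢ ln pᵢ term: 0.15625×(-1.85630)=-0.29005, 0.11458×(-2.16645)=-0.24824, 0.14583×(-1.92529)=-0.28077, 0.14583×(-1.92529)=-0.28077, 0.09375×(-2.36712)=-0.22192, 0.17708×(-1.73113)=-0.30656, 0.16667×(-1.79176)=-0.29863.
Sum = -1.92693, so H' = 1.927.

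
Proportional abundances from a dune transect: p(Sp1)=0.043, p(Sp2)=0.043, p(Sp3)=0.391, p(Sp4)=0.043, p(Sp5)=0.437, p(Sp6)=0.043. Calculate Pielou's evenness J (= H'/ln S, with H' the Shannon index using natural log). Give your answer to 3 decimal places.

0.709

H' = −Σ pᵢ ln pᵢ = −((-0.13530) + (-0.13530) + (-0.36717) + (-0.13530) + (-0.36176) + (-0.13530)) = 1.27013 (working shown to 5 dp, full precision carried).
With S = 6 species, ln S = 1.79176, so J = 1.27013/1.79176 = 0.70887, i.e. 0.709 to 3 decimal places.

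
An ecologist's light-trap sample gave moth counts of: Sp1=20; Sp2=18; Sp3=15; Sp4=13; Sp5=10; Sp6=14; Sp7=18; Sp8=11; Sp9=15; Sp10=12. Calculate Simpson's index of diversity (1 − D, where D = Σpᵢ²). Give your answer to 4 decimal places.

Total N = 20+18+15+13+10+14+18+11+15+12 = 146, so the proportions are 0.136986, 0.123288, 0.10274, 0.089041, 0.068493, 0.09589, 0.123288, 0.075342, 0.10274, 0.082192 (working shown to 6 dp, full precision carried).
D = 0.136986² + 0.123288² + 0.10274² + 0.089041² + 0.068493² + 0.09589² + 0.123288² + 0.075342² + 0.10274² + 0.082192² = 0.018765 + 0.015200 + 0.010555 + 0.007928 + 0.004691 + 0.009195 + 0.015200 + 0.005676 + 0.010555 + 0.006755 = 0.104522.
So 1 − D = 0.895478, i.e. 0.8955 to 4 decimal places.

0.8955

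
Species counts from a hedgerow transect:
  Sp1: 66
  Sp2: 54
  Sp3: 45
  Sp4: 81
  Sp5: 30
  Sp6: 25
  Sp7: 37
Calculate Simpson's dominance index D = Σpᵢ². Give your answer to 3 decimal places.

Total N = 66+54+45+81+30+25+37 = 338, so the proportions are 0.19527, 0.15976, 0.13314, 0.23964, 0.08876, 0.07396, 0.10947 (working shown to 5 dp, full precision carried).
D = 0.19527² + 0.15976² + 0.13314² + 0.23964² + 0.08876² + 0.07396² + 0.10947² = 0.03813 + 0.02552 + 0.01773 + 0.05743 + 0.00788 + 0.00547 + 0.01198 = 0.16414.
To 3 decimal places, D = 0.164.

0.164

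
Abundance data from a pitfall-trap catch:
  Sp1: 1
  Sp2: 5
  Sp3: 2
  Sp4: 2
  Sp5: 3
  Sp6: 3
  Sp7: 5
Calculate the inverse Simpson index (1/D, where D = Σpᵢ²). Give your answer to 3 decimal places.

Total N = 1+5+2+2+3+3+5 = 21, so the proportions are 0.047619, 0.2380952, 0.0952381, 0.0952381, 0.1428571, 0.1428571, 0.2380952 (working shown to 7 dp, full precision carried).
D = 0.047619² + 0.2380952² + 0.0952381² + 0.0952381² + 0.1428571² + 0.1428571² + 0.2380952² = 0.0022676 + 0.0566893 + 0.0090703 + 0.0090703 + 0.0204082 + 0.0204082 + 0.0566893 = 0.1746032.
So 1/D = 5.72727, i.e. 5.727 to 3 decimal places.

5.727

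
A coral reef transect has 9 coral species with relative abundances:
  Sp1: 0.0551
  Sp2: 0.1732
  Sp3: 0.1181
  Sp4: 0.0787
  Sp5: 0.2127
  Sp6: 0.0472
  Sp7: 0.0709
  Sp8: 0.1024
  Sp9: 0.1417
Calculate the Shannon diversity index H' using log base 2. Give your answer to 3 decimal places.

Each pᵢ log₂ pᵢ term (working shown to 5 dp, full precision carried): 0.0551×(-4.18180)=-0.23042, 0.1732×(-2.52949)=-0.43811, 0.1181×(-3.08192)=-0.36397, 0.0787×(-3.66749)=-0.28863, 0.2127×(-2.23311)=-0.47498, 0.0472×(-4.40507)=-0.20792, 0.0709×(-3.81807)=-0.27070, 0.1024×(-3.28771)=-0.33666, 0.1417×(-2.81909)=-0.39946.
Sum = -3.01086, so H' = 3.011.

3.011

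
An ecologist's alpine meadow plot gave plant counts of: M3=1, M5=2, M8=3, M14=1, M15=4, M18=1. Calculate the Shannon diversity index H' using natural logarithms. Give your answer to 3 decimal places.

1.633

Total N = 1+2+3+1+4+1 = 12, so the proportions are 0.08333, 0.16667, 0.25, 0.08333, 0.33333, 0.08333 (working shown to 5 dp, full precision carried).
Each pᵢ ln pᵢ term: 0.08333×(-2.48491)=-0.20708, 0.16667×(-1.79176)=-0.29863, 0.25×(-1.38629)=-0.34657, 0.08333×(-2.48491)=-0.20708, 0.33333×(-1.09861)=-0.36620, 0.08333×(-2.48491)=-0.20708.
Sum = -1.63263, so H' = 1.633.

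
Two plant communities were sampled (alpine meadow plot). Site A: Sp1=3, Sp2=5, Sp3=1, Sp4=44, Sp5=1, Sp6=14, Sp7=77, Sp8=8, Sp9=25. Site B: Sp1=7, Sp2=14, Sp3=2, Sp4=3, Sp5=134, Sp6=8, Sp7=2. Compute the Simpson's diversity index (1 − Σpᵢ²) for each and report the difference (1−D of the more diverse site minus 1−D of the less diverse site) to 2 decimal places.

0.36

Site A: N=178, proportions 0.0169, 0.0281, 0.0056, 0.2472, 0.0056, 0.0787, 0.4326, 0.0449, 0.1404, giving 1−D = 0.7227 (working shown to 4 dp, full precision carried).
Site B: N=170, proportions 0.0412, 0.0824, 0.0118, 0.0176, 0.7882, 0.0471, 0.0118, giving 1−D = 0.3674.
Difference = |0.7227 − 0.3674| = 0.3553, i.e. 0.36 to 2 decimal places.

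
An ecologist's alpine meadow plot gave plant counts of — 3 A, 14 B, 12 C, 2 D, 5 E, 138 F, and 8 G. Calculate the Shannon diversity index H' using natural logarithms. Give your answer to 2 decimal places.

Total N = 3+14+12+2+5+138+8 = 182, so the proportions are 0.0165, 0.0769, 0.0659, 0.011, 0.0275, 0.7582, 0.044 (working shown to 4 dp, full precision carried).
Each pᵢ ln pᵢ term: 0.0165×(-4.1054)=-0.0677, 0.0769×(-2.5649)=-0.1973, 0.0659×(-2.7191)=-0.1793, 0.011×(-4.5109)=-0.0496, 0.0275×(-3.5946)=-0.0988, 0.7582×(-0.2768)=-0.2098, 0.044×(-3.1246)=-0.1373.
Sum = -0.9398, so H' = 0.94.

0.94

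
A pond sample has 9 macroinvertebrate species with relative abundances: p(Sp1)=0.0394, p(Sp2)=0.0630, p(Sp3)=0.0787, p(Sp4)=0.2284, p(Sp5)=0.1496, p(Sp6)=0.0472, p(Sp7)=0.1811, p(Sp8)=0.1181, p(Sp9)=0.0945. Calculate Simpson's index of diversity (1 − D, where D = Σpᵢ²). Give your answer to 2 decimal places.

0.86

D = 0.0394² + 0.063² + 0.0787² + 0.2284² + 0.1496² + 0.0472² + 0.1811² + 0.1181² + 0.0945² = 0.0016 + 0.0040 + 0.0062 + 0.0522 + 0.0224 + 0.0022 + 0.0328 + 0.0139 + 0.0089 = 0.1442 (working shown to 4 dp, full precision carried).
So 1 − D = 0.8558, i.e. 0.86 to 2 decimal places.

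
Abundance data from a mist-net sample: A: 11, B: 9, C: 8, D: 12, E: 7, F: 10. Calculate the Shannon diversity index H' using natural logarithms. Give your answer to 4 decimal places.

Total N = 11+9+8+12+7+10 = 57, so the proportions are 0.192982, 0.157895, 0.140351, 0.210526, 0.122807, 0.175439 (working shown to 6 dp, full precision carried).
Each pᵢ ln pᵢ term: 0.192982×(-1.645156)=-0.317486, 0.157895×(-1.845827)=-0.291446, 0.140351×(-1.963610)=-0.275594, 0.210526×(-1.558145)=-0.328030, 0.122807×(-2.097141)=-0.257544, 0.175439×(-1.740466)=-0.305345.
Sum = -1.775446, so H' = 1.7754.

1.7754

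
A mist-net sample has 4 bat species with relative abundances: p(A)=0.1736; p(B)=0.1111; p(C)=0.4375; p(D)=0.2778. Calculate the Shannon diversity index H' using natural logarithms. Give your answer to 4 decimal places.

1.2656

Each pᵢ ln pᵢ term (working shown to 6 dp, full precision carried): 0.1736×(-1.751001)=-0.303974, 0.1111×(-2.197325)=-0.244123, 0.4375×(-0.826679)=-0.361672, 0.2778×(-1.280854)=-0.355821.
Sum = -1.265590, so H' = 1.2656.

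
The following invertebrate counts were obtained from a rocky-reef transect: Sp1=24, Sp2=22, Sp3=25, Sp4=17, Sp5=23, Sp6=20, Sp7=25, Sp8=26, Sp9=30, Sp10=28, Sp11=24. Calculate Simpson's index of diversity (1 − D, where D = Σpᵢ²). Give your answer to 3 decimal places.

Total N = 24+22+25+17+23+20+25+26+30+28+24 = 264, so the proportions are 0.09091, 0.08333, 0.0947, 0.06439, 0.08712, 0.07576, 0.0947, 0.09848, 0.11364, 0.10606, 0.09091 (working shown to 5 dp, full precision carried).
D = 0.09091² + 0.08333² + 0.0947² + 0.06439² + 0.08712² + 0.07576² + 0.0947² + 0.09848² + 0.11364² + 0.10606² + 0.09091² = 0.00826 + 0.00694 + 0.00897 + 0.00415 + 0.00759 + 0.00574 + 0.00897 + 0.00970 + 0.01291 + 0.01125 + 0.00826 = 0.09275.
So 1 − D = 0.90725, i.e. 0.907 to 3 decimal places.

0.907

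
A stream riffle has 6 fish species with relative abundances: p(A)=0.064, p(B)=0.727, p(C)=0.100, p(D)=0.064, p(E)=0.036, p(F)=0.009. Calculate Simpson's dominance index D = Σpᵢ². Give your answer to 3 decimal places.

0.548

D = 0.064² + 0.727² + 0.1² + 0.064² + 0.036² + 0.009² = 0.00410 + 0.52853 + 0.01000 + 0.00410 + 0.00130 + 0.00008 = 0.54810 (working shown to 5 dp, full precision carried).
To 3 decimal places, D = 0.548.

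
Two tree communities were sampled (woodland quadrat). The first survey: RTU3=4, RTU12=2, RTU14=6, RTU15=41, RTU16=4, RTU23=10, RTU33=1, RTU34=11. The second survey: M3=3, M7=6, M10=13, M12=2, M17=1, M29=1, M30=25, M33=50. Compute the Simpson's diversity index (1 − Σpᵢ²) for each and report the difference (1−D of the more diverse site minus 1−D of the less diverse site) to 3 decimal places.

The first survey: N=79, proportions 0.05063, 0.02532, 0.07595, 0.51899, 0.05063, 0.12658, 0.01266, 0.13924, giving 1−D = 0.68354 (working shown to 5 dp, full precision carried).
The second survey: N=101, proportions 0.0297, 0.05941, 0.12871, 0.0198, 0.0099, 0.0099, 0.24752, 0.49505, giving 1−D = 0.67209.
Difference = |0.68354 − 0.67209| = 0.01145, i.e. 0.011 to 3 decimal places.

0.011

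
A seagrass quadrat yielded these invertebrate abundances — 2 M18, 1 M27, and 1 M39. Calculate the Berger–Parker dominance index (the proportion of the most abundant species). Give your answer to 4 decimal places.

Total N = 2+1+1 = 4, so the proportions are 0.5, 0.25, 0.25 (working shown to 6 dp, full precision carried).
The largest proportion is 0.5, i.e. d = 0.5000 to 4 decimal places.

0.5000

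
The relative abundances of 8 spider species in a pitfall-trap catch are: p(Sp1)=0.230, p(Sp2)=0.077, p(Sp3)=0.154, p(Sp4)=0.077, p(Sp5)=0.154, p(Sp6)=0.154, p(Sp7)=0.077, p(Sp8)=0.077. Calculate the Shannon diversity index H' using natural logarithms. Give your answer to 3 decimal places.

1.992

Each pᵢ ln pᵢ term (working shown to 5 dp, full precision carried): 0.23×(-1.46968)=-0.33803, 0.077×(-2.56395)=-0.19742, 0.154×(-1.87080)=-0.28810, 0.077×(-2.56395)=-0.19742, 0.154×(-1.87080)=-0.28810, 0.154×(-1.87080)=-0.28810, 0.077×(-2.56395)=-0.19742, 0.077×(-2.56395)=-0.19742.
Sum = -1.99203, so H' = 1.992.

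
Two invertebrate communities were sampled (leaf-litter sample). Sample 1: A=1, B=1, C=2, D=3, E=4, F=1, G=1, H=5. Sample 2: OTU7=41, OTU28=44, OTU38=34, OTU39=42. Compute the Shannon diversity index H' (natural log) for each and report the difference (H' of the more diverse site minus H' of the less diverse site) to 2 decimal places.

Sample 1: N=18, proportions 0.0556, 0.0556, 0.1111, 0.1667, 0.2222, 0.0556, 0.0556, 0.2778, giving H' = 1.8751 (working shown to 4 dp, full precision carried).
Sample 2: N=161, proportions 0.2547, 0.2733, 0.2112, 0.2609, giving H' = 1.3818.
Difference = |1.8751 − 1.3818| = 0.4933, i.e. 0.49 to 2 decimal places.

0.49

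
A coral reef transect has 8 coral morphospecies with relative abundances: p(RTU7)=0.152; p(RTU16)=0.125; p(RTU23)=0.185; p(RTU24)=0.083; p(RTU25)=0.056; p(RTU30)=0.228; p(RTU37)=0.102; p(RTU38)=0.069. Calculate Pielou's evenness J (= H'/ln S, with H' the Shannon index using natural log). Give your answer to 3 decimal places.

H' = −Σ pᵢ ln pᵢ = −((-0.28635) + (-0.25993) + (-0.31217) + (-0.20658) + (-0.16141) + (-0.33708) + (-0.23284) + (-0.18448)) = 1.98085 (working shown to 5 dp, full precision carried).
With S = 8 species, ln S = 2.07944, so J = 1.98085/2.07944 = 0.95259, i.e. 0.953 to 3 decimal places.

0.953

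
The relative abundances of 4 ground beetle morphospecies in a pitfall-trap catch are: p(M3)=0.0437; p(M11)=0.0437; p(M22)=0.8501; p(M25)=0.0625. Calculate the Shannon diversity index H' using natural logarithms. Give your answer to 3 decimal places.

Each pᵢ ln pᵢ term (working shown to 5 dp, full precision carried): 0.0437×(-3.13041)=-0.13680, 0.0437×(-3.13041)=-0.13680, 0.8501×(-0.16240)=-0.13806, 0.0625×(-2.77259)=-0.17329.
Sum = -0.58494, so H' = 0.585.

0.585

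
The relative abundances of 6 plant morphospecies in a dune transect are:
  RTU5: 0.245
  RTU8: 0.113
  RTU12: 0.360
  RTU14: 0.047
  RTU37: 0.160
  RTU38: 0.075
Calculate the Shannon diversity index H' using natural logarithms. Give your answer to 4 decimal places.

1.5900

Each pᵢ ln pᵢ term (working shown to 6 dp, full precision carried): 0.245×(-1.406497)=-0.344592, 0.113×(-2.180367)=-0.246382, 0.36×(-1.021651)=-0.367794, 0.047×(-3.057608)=-0.143708, 0.16×(-1.832581)=-0.293213, 0.075×(-2.590267)=-0.194270.
Sum = -1.589958, so H' = 1.5900.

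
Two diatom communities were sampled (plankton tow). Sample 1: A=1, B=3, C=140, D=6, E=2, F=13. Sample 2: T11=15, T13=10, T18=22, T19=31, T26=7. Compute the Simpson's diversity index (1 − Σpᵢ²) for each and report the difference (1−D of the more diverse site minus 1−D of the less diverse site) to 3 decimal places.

0.476

Sample 1: N=165, proportions 0.00606, 0.01818, 0.84848, 0.03636, 0.01212, 0.07879, giving 1−D = 0.27203 (working shown to 5 dp, full precision carried).
Sample 2: N=85, proportions 0.17647, 0.11765, 0.25882, 0.36471, 0.08235, giving 1−D = 0.74824.
Difference = |0.27203 − 0.74824| = 0.47621, i.e. 0.476 to 3 decimal places.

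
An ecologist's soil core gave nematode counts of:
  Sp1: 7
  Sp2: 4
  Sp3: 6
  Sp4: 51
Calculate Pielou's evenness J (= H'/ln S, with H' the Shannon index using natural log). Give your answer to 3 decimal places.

0.599

Total N = 7+4+6+51 = 68, so the proportions are 0.10294, 0.05882, 0.08824, 0.75 (working shown to 5 dp, full precision carried).
H' = −Σ pᵢ ln pᵢ = −((-0.23405) + (-0.16666) + (-0.21421) + (-0.21576)) = 0.83068.
With S = 4 species, ln S = 1.38629, so J = 0.83068/1.38629 = 0.59921, i.e. 0.599 to 3 decimal places.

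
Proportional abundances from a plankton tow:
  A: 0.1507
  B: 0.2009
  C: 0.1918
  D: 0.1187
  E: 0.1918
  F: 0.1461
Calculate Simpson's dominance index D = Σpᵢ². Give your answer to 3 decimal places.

0.172

D = 0.1507² + 0.2009² + 0.1918² + 0.1187² + 0.1918² + 0.1461² = 0.02271 + 0.04036 + 0.03679 + 0.01409 + 0.03679 + 0.02135 = 0.17208 (working shown to 5 dp, full precision carried).
To 3 decimal places, D = 0.172.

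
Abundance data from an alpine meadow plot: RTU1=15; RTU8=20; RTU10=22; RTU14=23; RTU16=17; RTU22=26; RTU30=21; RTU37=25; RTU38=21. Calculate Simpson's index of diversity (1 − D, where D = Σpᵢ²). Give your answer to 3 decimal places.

0.886

Total N = 15+20+22+23+17+26+21+25+21 = 190, so the proportions are 0.07895, 0.10526, 0.11579, 0.12105, 0.08947, 0.13684, 0.11053, 0.13158, 0.11053 (working shown to 5 dp, full precision carried).
D = 0.07895² + 0.10526² + 0.11579² + 0.12105² + 0.08947² + 0.13684² + 0.11053² + 0.13158² + 0.11053² = 0.00623 + 0.01108 + 0.01341 + 0.01465 + 0.00801 + 0.01873 + 0.01222 + 0.01731 + 0.01222 = 0.11385.
So 1 − D = 0.88615, i.e. 0.886 to 3 decimal places.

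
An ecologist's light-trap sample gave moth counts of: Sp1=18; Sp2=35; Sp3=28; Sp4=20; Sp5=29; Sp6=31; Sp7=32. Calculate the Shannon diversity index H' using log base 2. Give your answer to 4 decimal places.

Total N = 18+35+28+20+29+31+32 = 193, so the proportions are 0.093264, 0.181347, 0.145078, 0.103627, 0.150259, 0.160622, 0.165803 (working shown to 6 dp, full precision carried).
Each pᵢ log₂ pᵢ term: 0.093264×(-3.422532)=-0.319200, 0.181347×(-2.463174)=-0.446690, 0.145078×(-2.785102)=-0.404056, 0.103627×(-3.270529)=-0.338915, 0.150259×(-2.734476)=-0.410880, 0.160622×(-2.638261)=-0.423762, 0.165803×(-2.592457)=-0.429837.
Sum = -2.773340, so H' = 2.7733.

2.7733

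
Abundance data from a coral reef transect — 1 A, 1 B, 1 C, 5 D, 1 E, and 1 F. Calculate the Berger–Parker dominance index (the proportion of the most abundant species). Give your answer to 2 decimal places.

Total N = 1+1+1+5+1+1 = 10, so the proportions are 0.1, 0.1, 0.1, 0.5, 0.1, 0.1 (working shown to 4 dp, full precision carried).
The largest proportion is 0.5, i.e. d = 0.50 to 2 decimal places.

0.50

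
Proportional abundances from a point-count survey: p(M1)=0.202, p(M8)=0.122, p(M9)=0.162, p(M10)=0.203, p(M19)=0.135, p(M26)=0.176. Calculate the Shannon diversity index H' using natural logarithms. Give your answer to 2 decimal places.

1.77

Each pᵢ ln pᵢ term (working shown to 4 dp, full precision carried): 0.202×(-1.5995)=-0.3231, 0.122×(-2.1037)=-0.2567, 0.162×(-1.8202)=-0.2949, 0.203×(-1.5945)=-0.3237, 0.135×(-2.0025)=-0.2703, 0.176×(-1.7373)=-0.3058.
Sum = -1.7744, so H' = 1.77.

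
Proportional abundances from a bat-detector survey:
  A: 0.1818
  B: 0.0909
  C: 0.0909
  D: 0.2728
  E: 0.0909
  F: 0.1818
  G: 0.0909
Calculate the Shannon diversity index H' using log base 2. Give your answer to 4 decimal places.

2.6635

Each pᵢ log₂ pᵢ term (working shown to 6 dp, full precision carried): 0.1818×(-2.459576)=-0.447151, 0.0909×(-3.459576)=-0.314475, 0.0909×(-3.459576)=-0.314475, 0.2728×(-1.874084)=-0.511250, 0.0909×(-3.459576)=-0.314475, 0.1818×(-2.459576)=-0.447151, 0.0909×(-3.459576)=-0.314475.
Sum = -2.663454, so H' = 2.6635.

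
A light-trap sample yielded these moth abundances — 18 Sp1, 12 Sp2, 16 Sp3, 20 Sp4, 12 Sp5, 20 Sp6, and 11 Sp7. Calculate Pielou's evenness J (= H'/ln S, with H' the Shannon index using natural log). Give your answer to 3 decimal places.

0.986

Total N = 18+12+16+20+12+20+11 = 109, so the proportions are 0.16514, 0.11009, 0.14679, 0.18349, 0.11009, 0.18349, 0.10092 (working shown to 5 dp, full precision carried).
H' = −Σ pᵢ ln pᵢ = −((-0.29741) + (-0.24291) + (-0.28165) + (-0.31112) + (-0.24291) + (-0.31112) + (-0.23145)) = 1.91858.
With S = 7 species, ln S = 1.94591, so J = 1.91858/1.94591 = 0.98595, i.e. 0.986 to 3 decimal places.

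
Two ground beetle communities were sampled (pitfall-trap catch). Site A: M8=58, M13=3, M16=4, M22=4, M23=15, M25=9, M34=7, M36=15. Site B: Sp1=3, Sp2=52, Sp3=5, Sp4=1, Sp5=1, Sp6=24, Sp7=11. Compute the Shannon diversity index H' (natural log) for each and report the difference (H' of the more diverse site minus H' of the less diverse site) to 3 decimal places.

0.294

Site A: N=115, proportions 0.50435, 0.02609, 0.03478, 0.03478, 0.13043, 0.07826, 0.06087, 0.13043, giving H' = 1.57511 (working shown to 5 dp, full precision carried).
Site B: N=97, proportions 0.03093, 0.53608, 0.05155, 0.01031, 0.01031, 0.24742, 0.1134, giving H' = 1.28133.
Difference = |1.57511 − 1.28133| = 0.29378, i.e. 0.294 to 3 decimal places.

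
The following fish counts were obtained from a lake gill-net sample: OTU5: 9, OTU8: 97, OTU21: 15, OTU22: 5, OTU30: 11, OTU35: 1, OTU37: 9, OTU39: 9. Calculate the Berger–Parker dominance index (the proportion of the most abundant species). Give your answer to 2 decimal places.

0.62

Total N = 9+97+15+5+11+1+9+9 = 156, so the proportions are 0.0577, 0.6218, 0.0962, 0.0321, 0.0705, 0.0064, 0.0577, 0.0577 (working shown to 4 dp, full precision carried).
The largest proportion is 0.6218, i.e. d = 0.62 to 2 decimal places.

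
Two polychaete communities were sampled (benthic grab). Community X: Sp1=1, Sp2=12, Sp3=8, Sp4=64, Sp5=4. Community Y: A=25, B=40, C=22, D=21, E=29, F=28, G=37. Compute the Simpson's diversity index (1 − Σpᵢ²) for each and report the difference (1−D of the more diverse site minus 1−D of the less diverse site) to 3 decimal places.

0.395

Community X: N=89, proportions 0.01124, 0.13483, 0.08989, 0.7191, 0.04494, giving 1−D = 0.45449 (working shown to 5 dp, full precision carried).
Community Y: N=202, proportions 0.12376, 0.19802, 0.10891, 0.10396, 0.14356, 0.13861, 0.18317, giving 1−D = 0.84943.
Difference = |0.45449 − 0.84943| = 0.39494, i.e. 0.395 to 3 decimal places.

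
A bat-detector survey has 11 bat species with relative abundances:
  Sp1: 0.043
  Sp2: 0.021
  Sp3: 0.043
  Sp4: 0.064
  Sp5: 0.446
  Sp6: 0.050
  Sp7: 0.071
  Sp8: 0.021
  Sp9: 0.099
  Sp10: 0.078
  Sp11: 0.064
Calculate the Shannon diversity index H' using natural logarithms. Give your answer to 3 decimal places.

1.910

Each pᵢ ln pᵢ term (working shown to 5 dp, full precision carried): 0.043×(-3.14656)=-0.13530, 0.021×(-3.86323)=-0.08113, 0.043×(-3.14656)=-0.13530, 0.064×(-2.74887)=-0.17593, 0.446×(-0.80744)=-0.36012, 0.05×(-2.99573)=-0.14979, 0.071×(-2.64508)=-0.18780, 0.021×(-3.86323)=-0.08113, 0.099×(-2.31264)=-0.22895, 0.078×(-2.55105)=-0.19898, 0.064×(-2.74887)=-0.17593.
Sum = -1.91035, so H' = 1.910.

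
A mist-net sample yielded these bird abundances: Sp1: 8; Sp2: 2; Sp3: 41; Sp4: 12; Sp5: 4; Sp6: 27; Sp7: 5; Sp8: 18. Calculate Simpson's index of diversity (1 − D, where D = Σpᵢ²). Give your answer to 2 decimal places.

Total N = 8+2+41+12+4+27+5+18 = 117, so the proportions are 0.0684, 0.0171, 0.3504, 0.1026, 0.0342, 0.2308, 0.0427, 0.1538 (working shown to 4 dp, full precision carried).
D = 0.0684² + 0.0171² + 0.3504² + 0.1026² + 0.0342² + 0.2308² + 0.0427² + 0.1538² = 0.0047 + 0.0003 + 0.1228 + 0.0105 + 0.0012 + 0.0533 + 0.0018 + 0.0237 = 0.2182.
So 1 − D = 0.7818, i.e. 0.78 to 2 decimal places.

0.78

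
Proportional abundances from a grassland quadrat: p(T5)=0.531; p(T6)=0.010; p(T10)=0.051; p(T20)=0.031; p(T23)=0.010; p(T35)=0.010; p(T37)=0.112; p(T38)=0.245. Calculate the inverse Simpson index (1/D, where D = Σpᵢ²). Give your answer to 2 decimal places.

2.79

D = 0.531² + 0.01² + 0.051² + 0.031² + 0.01² + 0.01² + 0.112² + 0.245² = 0.28196 + 0.00010 + 0.00260 + 0.00096 + 0.00010 + 0.00010 + 0.01254 + 0.06002 = 0.35839 (working shown to 5 dp, full precision carried).
So 1/D = 2.7902, i.e. 2.79 to 2 decimal places.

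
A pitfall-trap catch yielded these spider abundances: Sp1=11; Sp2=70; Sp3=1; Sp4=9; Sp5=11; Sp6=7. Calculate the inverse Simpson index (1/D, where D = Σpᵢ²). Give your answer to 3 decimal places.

2.253

Total N = 11+70+1+9+11+7 = 109, so the proportions are 0.100917, 0.642202, 0.009174, 0.082569, 0.100917, 0.06422 (working shown to 6 dp, full precision carried).
D = 0.100917² + 0.642202² + 0.009174² + 0.082569² + 0.100917² + 0.06422² = 0.010184 + 0.412423 + 0.000084 + 0.006818 + 0.010184 + 0.004124 = 0.443818.
So 1/D = 2.25318, i.e. 2.253 to 3 decimal places.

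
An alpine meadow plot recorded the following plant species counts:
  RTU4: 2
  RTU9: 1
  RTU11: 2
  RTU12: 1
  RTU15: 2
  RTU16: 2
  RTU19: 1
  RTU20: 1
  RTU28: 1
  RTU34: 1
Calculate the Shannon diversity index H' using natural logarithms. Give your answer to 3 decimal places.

Total N = 2+1+2+1+2+2+1+1+1+1 = 14, so the proportions are 0.14286, 0.07143, 0.14286, 0.07143, 0.14286, 0.14286, 0.07143, 0.07143, 0.07143, 0.07143 (working shown to 5 dp, full precision carried).
Each pᵢ ln pᵢ term: 0.14286×(-1.94591)=-0.27799, 0.07143×(-2.63906)=-0.18850, 0.14286×(-1.94591)=-0.27799, 0.07143×(-2.63906)=-0.18850, 0.14286×(-1.94591)=-0.27799, 0.14286×(-1.94591)=-0.27799, 0.07143×(-2.63906)=-0.18850, 0.07143×(-2.63906)=-0.18850, 0.07143×(-2.63906)=-0.18850, 0.07143×(-2.63906)=-0.18850.
Sum = -2.24297, so H' = 2.243.

2.243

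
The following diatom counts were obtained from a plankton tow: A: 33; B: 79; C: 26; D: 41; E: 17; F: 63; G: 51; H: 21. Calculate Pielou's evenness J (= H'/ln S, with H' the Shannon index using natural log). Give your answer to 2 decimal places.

0.94

Total N = 33+79+26+41+17+63+51+21 = 331, so the proportions are 0.0997, 0.2387, 0.0785, 0.1239, 0.0514, 0.1903, 0.1541, 0.0634 (working shown to 4 dp, full precision carried).
H' = −Σ pᵢ ln pᵢ = −((-0.2299) + (-0.3419) + (-0.1998) + (-0.2587) + (-0.1525) + (-0.3158) + (-0.2882) + (-0.1750)) = 1.9617.
With S = 8 species, ln S = 2.0794, so J = 1.9617/2.0794 = 0.9434, i.e. 0.94 to 2 decimal places.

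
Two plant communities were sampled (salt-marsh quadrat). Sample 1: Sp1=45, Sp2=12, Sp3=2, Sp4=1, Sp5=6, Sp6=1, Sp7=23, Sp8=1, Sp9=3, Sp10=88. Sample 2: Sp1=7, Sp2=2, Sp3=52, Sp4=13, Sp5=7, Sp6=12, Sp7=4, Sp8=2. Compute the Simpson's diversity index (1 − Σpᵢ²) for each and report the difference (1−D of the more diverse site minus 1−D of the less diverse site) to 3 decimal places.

Sample 1: N=182, proportions 0.24725, 0.06593, 0.01099, 0.00549, 0.03297, 0.00549, 0.12637, 0.00549, 0.01648, 0.48352, giving 1−D = 0.68319 (working shown to 5 dp, full precision carried).
Sample 2: N=99, proportions 0.07071, 0.0202, 0.52525, 0.13131, 0.07071, 0.12121, 0.0404, 0.0202, giving 1−D = 0.67973.
Difference = |0.68319 − 0.67973| = 0.00346, i.e. 0.003 to 3 decimal places.

0.003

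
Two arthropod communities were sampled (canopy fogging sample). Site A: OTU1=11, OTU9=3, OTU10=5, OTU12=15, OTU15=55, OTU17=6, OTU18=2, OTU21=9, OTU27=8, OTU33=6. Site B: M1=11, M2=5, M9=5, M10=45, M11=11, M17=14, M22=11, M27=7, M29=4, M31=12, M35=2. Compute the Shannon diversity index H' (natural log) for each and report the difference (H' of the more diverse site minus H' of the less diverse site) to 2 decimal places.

Site A: N=120, proportions 0.0917, 0.025, 0.0417, 0.125, 0.4583, 0.05, 0.0167, 0.075, 0.0667, 0.05, giving H' = 1.8038 (working shown to 4 dp, full precision carried).
Site B: N=127, proportions 0.0866, 0.0394, 0.0394, 0.3543, 0.0866, 0.1102, 0.0866, 0.0551, 0.0315, 0.0945, 0.0157, giving H' = 2.0580.
Difference = |1.8038 − 2.0580| = 0.2542, i.e. 0.25 to 2 decimal places.

0.25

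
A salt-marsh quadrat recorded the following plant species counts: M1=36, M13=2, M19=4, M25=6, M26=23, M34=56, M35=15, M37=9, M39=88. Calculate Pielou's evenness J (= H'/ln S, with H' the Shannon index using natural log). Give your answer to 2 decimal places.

0.78

Total N = 36+2+4+6+23+56+15+9+88 = 239, so the proportions are 0.1506, 0.0084, 0.0167, 0.0251, 0.0962, 0.2343, 0.0628, 0.0377, 0.3682 (working shown to 4 dp, full precision carried).
H' = −Σ pᵢ ln pᵢ = −((-0.2851) + (-0.0400) + (-0.0685) + (-0.0925) + (-0.2253) + (-0.3400) + (-0.1737) + (-0.1235) + (-0.3679)) = 1.7165.
With S = 9 species, ln S = 2.1972, so J = 1.7165/2.1972 = 0.7812, i.e. 0.78 to 2 decimal places.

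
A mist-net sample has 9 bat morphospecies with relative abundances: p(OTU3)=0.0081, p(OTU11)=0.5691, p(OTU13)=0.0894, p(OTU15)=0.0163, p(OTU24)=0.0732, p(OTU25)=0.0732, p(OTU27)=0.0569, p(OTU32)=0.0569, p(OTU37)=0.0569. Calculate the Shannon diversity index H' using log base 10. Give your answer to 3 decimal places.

0.658

Each pᵢ log₁₀ pᵢ term (working shown to 5 dp, full precision carried): 0.0081×(-2.09151)=-0.01694, 0.5691×(-0.24481)=-0.13932, 0.0894×(-1.04866)=-0.09375, 0.0163×(-1.78781)=-0.02914, 0.0732×(-1.13549)=-0.08312, 0.0732×(-1.13549)=-0.08312, 0.0569×(-1.24489)=-0.07083, 0.0569×(-1.24489)=-0.07083, 0.0569×(-1.24489)=-0.07083.
Sum = -0.65789, so H' = 0.658.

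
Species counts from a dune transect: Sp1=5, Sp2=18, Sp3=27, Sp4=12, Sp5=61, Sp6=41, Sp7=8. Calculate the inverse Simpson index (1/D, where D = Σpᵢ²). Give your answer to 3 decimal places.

Total N = 5+18+27+12+61+41+8 = 172, so the proportions are 0.0290698, 0.1046512, 0.1569767, 0.0697674, 0.3546512, 0.2383721, 0.0465116 (working shown to 7 dp, full precision carried).
D = 0.0290698² + 0.1046512² + 0.1569767² + 0.0697674² + 0.3546512² + 0.2383721² + 0.0465116² = 0.0008451 + 0.0109519 + 0.0246417 + 0.0048675 + 0.1257774 + 0.0568213 + 0.0021633 = 0.2260681.
So 1/D = 4.42344, i.e. 4.423 to 3 decimal places.

4.423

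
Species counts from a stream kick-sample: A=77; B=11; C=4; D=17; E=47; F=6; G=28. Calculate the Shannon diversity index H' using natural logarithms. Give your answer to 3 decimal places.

Total N = 77+11+4+17+47+6+28 = 190, so the proportions are 0.40526, 0.05789, 0.02105, 0.08947, 0.24737, 0.03158, 0.14737 (working shown to 5 dp, full precision carried).
Each pᵢ ln pᵢ term: 0.40526×(-0.90322)=-0.36604, 0.05789×(-2.84913)=-0.16495, 0.02105×(-3.86073)=-0.08128, 0.08947×(-2.41381)=-0.21597, 0.24737×(-1.39688)=-0.34554, 0.03158×(-3.45526)=-0.10911, 0.14737×(-1.91482)=-0.28218.
Sum = -1.56508, so H' = 1.565.

1.565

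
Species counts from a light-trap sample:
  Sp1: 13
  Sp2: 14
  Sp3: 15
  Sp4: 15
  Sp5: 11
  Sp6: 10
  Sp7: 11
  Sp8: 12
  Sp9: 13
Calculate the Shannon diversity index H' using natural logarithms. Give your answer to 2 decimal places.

Total N = 13+14+15+15+11+10+11+12+13 = 114, so the proportions are 0.114, 0.1228, 0.1316, 0.1316, 0.0965, 0.0877, 0.0965, 0.1053, 0.114 (working shown to 4 dp, full precision carried).
Each pᵢ ln pᵢ term: 0.114×(-2.1712)=-0.2476, 0.1228×(-2.0971)=-0.2575, 0.1316×(-2.0281)=-0.2669, 0.1316×(-2.0281)=-0.2669, 0.0965×(-2.3383)=-0.2256, 0.0877×(-2.4336)=-0.2135, 0.0965×(-2.3383)=-0.2256, 0.1053×(-2.2513)=-0.2370, 0.114×(-2.1712)=-0.2476.
Sum = -2.1882, so H' = 2.19.

2.19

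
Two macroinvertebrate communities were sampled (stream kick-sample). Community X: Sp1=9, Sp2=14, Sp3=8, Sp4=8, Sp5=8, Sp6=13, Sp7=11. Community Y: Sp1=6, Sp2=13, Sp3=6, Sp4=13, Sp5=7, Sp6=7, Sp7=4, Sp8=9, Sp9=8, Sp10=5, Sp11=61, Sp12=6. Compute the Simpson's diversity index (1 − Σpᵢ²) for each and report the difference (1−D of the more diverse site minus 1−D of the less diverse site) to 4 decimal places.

0.0611

Community X: N=71, proportions 0.126761, 0.197183, 0.112676, 0.112676, 0.112676, 0.183099, 0.15493, giving 1−D = 0.849435 (working shown to 6 dp, full precision carried).
Community Y: N=145, proportions 0.041379, 0.089655, 0.041379, 0.089655, 0.048276, 0.048276, 0.027586, 0.062069, 0.055172, 0.034483, 0.42069, 0.041379, giving 1−D = 0.788300.
Difference = |0.849435 − 0.788300| = 0.061135, i.e. 0.0611 to 4 decimal places.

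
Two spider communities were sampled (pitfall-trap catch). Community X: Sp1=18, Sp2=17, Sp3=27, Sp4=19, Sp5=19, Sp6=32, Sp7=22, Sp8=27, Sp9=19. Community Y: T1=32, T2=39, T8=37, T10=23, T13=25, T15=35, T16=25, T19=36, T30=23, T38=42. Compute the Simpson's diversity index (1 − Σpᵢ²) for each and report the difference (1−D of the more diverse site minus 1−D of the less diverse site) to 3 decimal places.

0.012

Community X: N=200, proportions 0.09, 0.085, 0.135, 0.095, 0.095, 0.16, 0.11, 0.135, 0.095, giving 1−D = 0.88345 (working shown to 5 dp, full precision carried).
Community Y: N=317, proportions 0.10095, 0.12303, 0.11672, 0.07256, 0.07886, 0.11041, 0.07886, 0.11356, 0.07256, 0.13249, giving 1−D = 0.89544.
Difference = |0.88345 − 0.89544| = 0.01199, i.e. 0.012 to 3 decimal places.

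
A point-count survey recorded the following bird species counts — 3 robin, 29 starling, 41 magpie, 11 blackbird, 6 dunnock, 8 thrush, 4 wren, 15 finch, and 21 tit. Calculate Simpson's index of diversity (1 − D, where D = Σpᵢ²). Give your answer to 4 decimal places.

Total N = 3+29+41+11+6+8+4+15+21 = 138, so the proportions are 0.021739, 0.210145, 0.297101, 0.07971, 0.043478, 0.057971, 0.028986, 0.108696, 0.152174 (working shown to 6 dp, full precision carried).
D = 0.021739² + 0.210145² + 0.297101² + 0.07971² + 0.043478² + 0.057971² + 0.028986² + 0.108696² + 0.152174² = 0.000473 + 0.044161 + 0.088269 + 0.006354 + 0.001890 + 0.003361 + 0.000840 + 0.011815 + 0.023157 = 0.180319.
So 1 − D = 0.819681, i.e. 0.8197 to 4 decimal places.

0.8197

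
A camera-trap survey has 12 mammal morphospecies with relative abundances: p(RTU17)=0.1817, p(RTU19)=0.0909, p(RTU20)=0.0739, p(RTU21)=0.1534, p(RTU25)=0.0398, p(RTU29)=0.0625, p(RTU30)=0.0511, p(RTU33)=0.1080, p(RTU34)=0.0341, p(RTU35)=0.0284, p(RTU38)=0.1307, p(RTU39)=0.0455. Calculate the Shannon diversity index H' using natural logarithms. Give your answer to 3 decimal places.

2.325

Each pᵢ ln pᵢ term (working shown to 5 dp, full precision carried): 0.1817×(-1.70540)=-0.30987, 0.0909×(-2.39800)=-0.21798, 0.0739×(-2.60504)=-0.19251, 0.1534×(-1.87471)=-0.28758, 0.0398×(-3.22389)=-0.12831, 0.0625×(-2.77259)=-0.17329, 0.0511×(-2.97397)=-0.15197, 0.108×(-2.22562)=-0.24037, 0.0341×(-3.37846)=-0.11521, 0.0284×(-3.56137)=-0.10114, 0.1307×(-2.03485)=-0.26595, 0.0455×(-3.09004)=-0.14060.
Sum = -2.32478, so H' = 2.325.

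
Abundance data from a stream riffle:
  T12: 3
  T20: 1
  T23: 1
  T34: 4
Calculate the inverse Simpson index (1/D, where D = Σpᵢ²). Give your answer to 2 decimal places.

3.00

Total N = 3+1+1+4 = 9, so the proportions are 0.33333, 0.11111, 0.11111, 0.44444 (working shown to 5 dp, full precision carried).
D = 0.33333² + 0.11111² + 0.11111² + 0.44444² = 0.11111 + 0.01235 + 0.01235 + 0.19753 = 0.33333.
So 1/D = 3.0000, i.e. 3.00 to 2 decimal places.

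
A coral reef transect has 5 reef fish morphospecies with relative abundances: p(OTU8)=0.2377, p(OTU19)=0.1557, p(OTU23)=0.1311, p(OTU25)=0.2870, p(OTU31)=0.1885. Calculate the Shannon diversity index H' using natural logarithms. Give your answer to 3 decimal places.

Each pᵢ ln pᵢ term (working shown to 5 dp, full precision carried): 0.2377×(-1.43675)=-0.34151, 0.1557×(-1.85982)=-0.28957, 0.1311×(-2.03179)=-0.26637, 0.287×(-1.24827)=-0.35825, 0.1885×(-1.66866)=-0.31454.
Sum = -1.57025, so H' = 1.570.

1.570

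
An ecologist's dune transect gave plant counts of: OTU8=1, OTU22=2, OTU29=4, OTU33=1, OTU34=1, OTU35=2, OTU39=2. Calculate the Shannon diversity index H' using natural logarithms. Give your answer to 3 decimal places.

Total N = 1+2+4+1+1+2+2 = 13, so the proportions are 0.07692, 0.15385, 0.30769, 0.07692, 0.07692, 0.15385, 0.15385 (working shown to 5 dp, full precision carried).
Each pᵢ ln pᵢ term: 0.07692×(-2.56495)=-0.19730, 0.15385×(-1.87180)=-0.28797, 0.30769×(-1.17865)=-0.36266, 0.07692×(-2.56495)=-0.19730, 0.07692×(-2.56495)=-0.19730, 0.15385×(-1.87180)=-0.28797, 0.15385×(-1.87180)=-0.28797.
Sum = -1.81848, so H' = 1.818.

1.818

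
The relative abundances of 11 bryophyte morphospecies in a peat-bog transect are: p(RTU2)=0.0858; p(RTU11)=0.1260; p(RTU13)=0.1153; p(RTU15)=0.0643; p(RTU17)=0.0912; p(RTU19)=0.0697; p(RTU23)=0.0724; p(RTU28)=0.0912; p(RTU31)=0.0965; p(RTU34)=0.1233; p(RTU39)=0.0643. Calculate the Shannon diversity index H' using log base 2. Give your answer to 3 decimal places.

Each pᵢ log₂ pᵢ term (working shown to 5 dp, full precision carried): 0.0858×(-3.54288)=-0.30398, 0.126×(-2.98850)=-0.37655, 0.1153×(-3.11654)=-0.35934, 0.0643×(-3.95904)=-0.25457, 0.0912×(-3.45482)=-0.31508, 0.0697×(-3.84270)=-0.26784, 0.0724×(-3.78787)=-0.27424, 0.0912×(-3.45482)=-0.31508, 0.0965×(-3.37333)=-0.32553, 0.1233×(-3.01976)=-0.37234, 0.0643×(-3.95904)=-0.25457.
Sum = -3.41910, so H' = 3.419.

3.419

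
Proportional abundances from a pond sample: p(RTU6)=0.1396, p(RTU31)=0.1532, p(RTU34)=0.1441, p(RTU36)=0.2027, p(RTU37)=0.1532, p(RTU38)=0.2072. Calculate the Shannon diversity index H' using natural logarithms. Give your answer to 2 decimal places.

1.78

Each pᵢ ln pᵢ term (working shown to 4 dp, full precision carried): 0.1396×(-1.9690)=-0.2749, 0.1532×(-1.8760)=-0.2874, 0.1441×(-1.9372)=-0.2792, 0.2027×(-1.5960)=-0.3235, 0.1532×(-1.8760)=-0.2874, 0.2072×(-1.5741)=-0.3261.
Sum = -1.7785, so H' = 1.78.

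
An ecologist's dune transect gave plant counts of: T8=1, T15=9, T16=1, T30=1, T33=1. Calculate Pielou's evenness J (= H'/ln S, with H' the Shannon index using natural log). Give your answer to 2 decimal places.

Total N = 1+9+1+1+1 = 13, so the proportions are 0.0769, 0.6923, 0.0769, 0.0769, 0.0769 (working shown to 4 dp, full precision carried).
H' = −Σ pᵢ ln pᵢ = −((-0.1973) + (-0.2546) + (-0.1973) + (-0.1973) + (-0.1973)) = 1.0438.
With S = 5 species, ln S = 1.6094, so J = 1.0438/1.6094 = 0.6485, i.e. 0.65 to 2 decimal places.

0.65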